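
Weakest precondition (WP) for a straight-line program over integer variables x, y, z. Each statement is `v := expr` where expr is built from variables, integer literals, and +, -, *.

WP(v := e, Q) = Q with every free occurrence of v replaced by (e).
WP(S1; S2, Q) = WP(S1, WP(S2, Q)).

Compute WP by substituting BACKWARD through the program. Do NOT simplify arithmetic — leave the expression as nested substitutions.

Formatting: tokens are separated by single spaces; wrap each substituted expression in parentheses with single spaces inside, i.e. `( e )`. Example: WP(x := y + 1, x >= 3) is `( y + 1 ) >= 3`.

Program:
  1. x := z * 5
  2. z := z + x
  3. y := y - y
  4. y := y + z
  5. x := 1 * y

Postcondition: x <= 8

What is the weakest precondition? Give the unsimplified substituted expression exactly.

post: x <= 8
stmt 5: x := 1 * y  -- replace 1 occurrence(s) of x with (1 * y)
  => ( 1 * y ) <= 8
stmt 4: y := y + z  -- replace 1 occurrence(s) of y with (y + z)
  => ( 1 * ( y + z ) ) <= 8
stmt 3: y := y - y  -- replace 1 occurrence(s) of y with (y - y)
  => ( 1 * ( ( y - y ) + z ) ) <= 8
stmt 2: z := z + x  -- replace 1 occurrence(s) of z with (z + x)
  => ( 1 * ( ( y - y ) + ( z + x ) ) ) <= 8
stmt 1: x := z * 5  -- replace 1 occurrence(s) of x with (z * 5)
  => ( 1 * ( ( y - y ) + ( z + ( z * 5 ) ) ) ) <= 8

Answer: ( 1 * ( ( y - y ) + ( z + ( z * 5 ) ) ) ) <= 8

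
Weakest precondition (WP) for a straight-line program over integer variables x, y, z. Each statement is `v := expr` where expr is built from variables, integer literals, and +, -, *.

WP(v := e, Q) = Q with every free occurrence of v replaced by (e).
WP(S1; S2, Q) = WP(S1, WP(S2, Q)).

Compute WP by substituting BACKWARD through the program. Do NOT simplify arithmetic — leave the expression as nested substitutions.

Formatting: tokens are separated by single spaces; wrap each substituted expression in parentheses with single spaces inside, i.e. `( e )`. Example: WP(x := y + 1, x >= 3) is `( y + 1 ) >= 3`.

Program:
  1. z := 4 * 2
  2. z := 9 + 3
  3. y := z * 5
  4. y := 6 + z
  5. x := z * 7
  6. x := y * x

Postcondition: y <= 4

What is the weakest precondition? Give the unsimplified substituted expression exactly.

Answer: ( 6 + ( 9 + 3 ) ) <= 4

Derivation:
post: y <= 4
stmt 6: x := y * x  -- replace 0 occurrence(s) of x with (y * x)
  => y <= 4
stmt 5: x := z * 7  -- replace 0 occurrence(s) of x with (z * 7)
  => y <= 4
stmt 4: y := 6 + z  -- replace 1 occurrence(s) of y with (6 + z)
  => ( 6 + z ) <= 4
stmt 3: y := z * 5  -- replace 0 occurrence(s) of y with (z * 5)
  => ( 6 + z ) <= 4
stmt 2: z := 9 + 3  -- replace 1 occurrence(s) of z with (9 + 3)
  => ( 6 + ( 9 + 3 ) ) <= 4
stmt 1: z := 4 * 2  -- replace 0 occurrence(s) of z with (4 * 2)
  => ( 6 + ( 9 + 3 ) ) <= 4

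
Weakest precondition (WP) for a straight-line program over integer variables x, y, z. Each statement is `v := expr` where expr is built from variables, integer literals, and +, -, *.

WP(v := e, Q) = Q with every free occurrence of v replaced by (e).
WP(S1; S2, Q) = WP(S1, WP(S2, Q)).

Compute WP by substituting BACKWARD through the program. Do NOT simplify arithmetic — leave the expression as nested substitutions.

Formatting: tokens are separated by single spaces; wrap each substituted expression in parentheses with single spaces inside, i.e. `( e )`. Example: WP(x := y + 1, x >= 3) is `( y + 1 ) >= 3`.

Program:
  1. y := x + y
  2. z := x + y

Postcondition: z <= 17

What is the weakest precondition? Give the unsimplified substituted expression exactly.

post: z <= 17
stmt 2: z := x + y  -- replace 1 occurrence(s) of z with (x + y)
  => ( x + y ) <= 17
stmt 1: y := x + y  -- replace 1 occurrence(s) of y with (x + y)
  => ( x + ( x + y ) ) <= 17

Answer: ( x + ( x + y ) ) <= 17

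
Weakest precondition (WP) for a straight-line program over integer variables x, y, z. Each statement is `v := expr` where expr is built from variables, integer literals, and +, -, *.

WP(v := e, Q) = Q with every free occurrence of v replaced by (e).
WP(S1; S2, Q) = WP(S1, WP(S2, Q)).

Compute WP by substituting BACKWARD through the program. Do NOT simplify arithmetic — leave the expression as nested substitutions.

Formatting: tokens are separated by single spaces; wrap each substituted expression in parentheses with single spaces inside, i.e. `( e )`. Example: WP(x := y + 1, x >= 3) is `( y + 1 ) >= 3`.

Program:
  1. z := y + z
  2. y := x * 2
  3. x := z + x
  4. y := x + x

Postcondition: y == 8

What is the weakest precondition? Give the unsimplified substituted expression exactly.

Answer: ( ( ( y + z ) + x ) + ( ( y + z ) + x ) ) == 8

Derivation:
post: y == 8
stmt 4: y := x + x  -- replace 1 occurrence(s) of y with (x + x)
  => ( x + x ) == 8
stmt 3: x := z + x  -- replace 2 occurrence(s) of x with (z + x)
  => ( ( z + x ) + ( z + x ) ) == 8
stmt 2: y := x * 2  -- replace 0 occurrence(s) of y with (x * 2)
  => ( ( z + x ) + ( z + x ) ) == 8
stmt 1: z := y + z  -- replace 2 occurrence(s) of z with (y + z)
  => ( ( ( y + z ) + x ) + ( ( y + z ) + x ) ) == 8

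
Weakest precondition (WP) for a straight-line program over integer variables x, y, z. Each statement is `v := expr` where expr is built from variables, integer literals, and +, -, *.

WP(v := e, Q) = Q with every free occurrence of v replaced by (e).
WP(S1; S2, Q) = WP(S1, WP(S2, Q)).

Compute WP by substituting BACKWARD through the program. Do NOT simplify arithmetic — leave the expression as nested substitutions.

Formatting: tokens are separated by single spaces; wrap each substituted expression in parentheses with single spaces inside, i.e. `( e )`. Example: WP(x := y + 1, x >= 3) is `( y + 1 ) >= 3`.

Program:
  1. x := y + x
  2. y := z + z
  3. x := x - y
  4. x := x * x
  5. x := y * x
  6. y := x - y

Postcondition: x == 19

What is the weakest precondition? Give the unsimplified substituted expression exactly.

post: x == 19
stmt 6: y := x - y  -- replace 0 occurrence(s) of y with (x - y)
  => x == 19
stmt 5: x := y * x  -- replace 1 occurrence(s) of x with (y * x)
  => ( y * x ) == 19
stmt 4: x := x * x  -- replace 1 occurrence(s) of x with (x * x)
  => ( y * ( x * x ) ) == 19
stmt 3: x := x - y  -- replace 2 occurrence(s) of x with (x - y)
  => ( y * ( ( x - y ) * ( x - y ) ) ) == 19
stmt 2: y := z + z  -- replace 3 occurrence(s) of y with (z + z)
  => ( ( z + z ) * ( ( x - ( z + z ) ) * ( x - ( z + z ) ) ) ) == 19
stmt 1: x := y + x  -- replace 2 occurrence(s) of x with (y + x)
  => ( ( z + z ) * ( ( ( y + x ) - ( z + z ) ) * ( ( y + x ) - ( z + z ) ) ) ) == 19

Answer: ( ( z + z ) * ( ( ( y + x ) - ( z + z ) ) * ( ( y + x ) - ( z + z ) ) ) ) == 19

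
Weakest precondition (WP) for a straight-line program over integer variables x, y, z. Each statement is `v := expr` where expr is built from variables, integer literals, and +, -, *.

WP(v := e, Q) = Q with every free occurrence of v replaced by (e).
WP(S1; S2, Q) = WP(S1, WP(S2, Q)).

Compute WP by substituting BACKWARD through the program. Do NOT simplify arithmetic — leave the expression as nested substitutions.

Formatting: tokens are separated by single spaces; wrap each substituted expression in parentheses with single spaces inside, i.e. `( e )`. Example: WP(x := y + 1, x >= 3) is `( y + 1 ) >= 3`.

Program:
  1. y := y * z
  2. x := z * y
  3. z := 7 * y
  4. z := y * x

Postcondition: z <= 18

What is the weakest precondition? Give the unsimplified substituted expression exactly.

Answer: ( ( y * z ) * ( z * ( y * z ) ) ) <= 18

Derivation:
post: z <= 18
stmt 4: z := y * x  -- replace 1 occurrence(s) of z with (y * x)
  => ( y * x ) <= 18
stmt 3: z := 7 * y  -- replace 0 occurrence(s) of z with (7 * y)
  => ( y * x ) <= 18
stmt 2: x := z * y  -- replace 1 occurrence(s) of x with (z * y)
  => ( y * ( z * y ) ) <= 18
stmt 1: y := y * z  -- replace 2 occurrence(s) of y with (y * z)
  => ( ( y * z ) * ( z * ( y * z ) ) ) <= 18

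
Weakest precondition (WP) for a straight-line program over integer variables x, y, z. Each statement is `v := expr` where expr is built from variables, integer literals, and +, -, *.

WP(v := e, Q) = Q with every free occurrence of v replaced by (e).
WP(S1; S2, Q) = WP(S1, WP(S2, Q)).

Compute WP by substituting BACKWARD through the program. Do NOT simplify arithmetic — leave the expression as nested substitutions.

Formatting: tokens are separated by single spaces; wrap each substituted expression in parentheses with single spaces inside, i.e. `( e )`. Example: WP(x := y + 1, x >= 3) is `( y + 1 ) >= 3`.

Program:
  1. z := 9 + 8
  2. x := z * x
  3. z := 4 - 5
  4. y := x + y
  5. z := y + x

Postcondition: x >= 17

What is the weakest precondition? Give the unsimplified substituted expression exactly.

Answer: ( ( 9 + 8 ) * x ) >= 17

Derivation:
post: x >= 17
stmt 5: z := y + x  -- replace 0 occurrence(s) of z with (y + x)
  => x >= 17
stmt 4: y := x + y  -- replace 0 occurrence(s) of y with (x + y)
  => x >= 17
stmt 3: z := 4 - 5  -- replace 0 occurrence(s) of z with (4 - 5)
  => x >= 17
stmt 2: x := z * x  -- replace 1 occurrence(s) of x with (z * x)
  => ( z * x ) >= 17
stmt 1: z := 9 + 8  -- replace 1 occurrence(s) of z with (9 + 8)
  => ( ( 9 + 8 ) * x ) >= 17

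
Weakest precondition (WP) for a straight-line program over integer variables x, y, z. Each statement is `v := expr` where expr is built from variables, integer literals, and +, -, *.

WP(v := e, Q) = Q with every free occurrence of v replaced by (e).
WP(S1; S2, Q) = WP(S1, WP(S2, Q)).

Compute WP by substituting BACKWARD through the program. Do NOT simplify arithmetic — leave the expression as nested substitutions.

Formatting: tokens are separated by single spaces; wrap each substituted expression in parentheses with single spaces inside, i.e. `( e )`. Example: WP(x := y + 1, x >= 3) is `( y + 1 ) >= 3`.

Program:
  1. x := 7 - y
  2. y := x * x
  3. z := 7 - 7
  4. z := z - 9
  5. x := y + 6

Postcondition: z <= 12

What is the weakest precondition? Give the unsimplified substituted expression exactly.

Answer: ( ( 7 - 7 ) - 9 ) <= 12

Derivation:
post: z <= 12
stmt 5: x := y + 6  -- replace 0 occurrence(s) of x with (y + 6)
  => z <= 12
stmt 4: z := z - 9  -- replace 1 occurrence(s) of z with (z - 9)
  => ( z - 9 ) <= 12
stmt 3: z := 7 - 7  -- replace 1 occurrence(s) of z with (7 - 7)
  => ( ( 7 - 7 ) - 9 ) <= 12
stmt 2: y := x * x  -- replace 0 occurrence(s) of y with (x * x)
  => ( ( 7 - 7 ) - 9 ) <= 12
stmt 1: x := 7 - y  -- replace 0 occurrence(s) of x with (7 - y)
  => ( ( 7 - 7 ) - 9 ) <= 12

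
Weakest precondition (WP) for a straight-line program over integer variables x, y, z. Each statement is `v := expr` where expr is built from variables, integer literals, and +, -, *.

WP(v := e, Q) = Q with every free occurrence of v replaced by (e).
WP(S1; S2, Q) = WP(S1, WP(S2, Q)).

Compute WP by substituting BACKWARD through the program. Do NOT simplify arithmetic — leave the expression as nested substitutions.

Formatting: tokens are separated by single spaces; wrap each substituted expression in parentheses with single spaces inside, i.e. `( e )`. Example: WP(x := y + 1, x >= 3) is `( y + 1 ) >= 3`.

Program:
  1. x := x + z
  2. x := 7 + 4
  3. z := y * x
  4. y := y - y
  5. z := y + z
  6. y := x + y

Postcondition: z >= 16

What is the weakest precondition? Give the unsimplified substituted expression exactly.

post: z >= 16
stmt 6: y := x + y  -- replace 0 occurrence(s) of y with (x + y)
  => z >= 16
stmt 5: z := y + z  -- replace 1 occurrence(s) of z with (y + z)
  => ( y + z ) >= 16
stmt 4: y := y - y  -- replace 1 occurrence(s) of y with (y - y)
  => ( ( y - y ) + z ) >= 16
stmt 3: z := y * x  -- replace 1 occurrence(s) of z with (y * x)
  => ( ( y - y ) + ( y * x ) ) >= 16
stmt 2: x := 7 + 4  -- replace 1 occurrence(s) of x with (7 + 4)
  => ( ( y - y ) + ( y * ( 7 + 4 ) ) ) >= 16
stmt 1: x := x + z  -- replace 0 occurrence(s) of x with (x + z)
  => ( ( y - y ) + ( y * ( 7 + 4 ) ) ) >= 16

Answer: ( ( y - y ) + ( y * ( 7 + 4 ) ) ) >= 16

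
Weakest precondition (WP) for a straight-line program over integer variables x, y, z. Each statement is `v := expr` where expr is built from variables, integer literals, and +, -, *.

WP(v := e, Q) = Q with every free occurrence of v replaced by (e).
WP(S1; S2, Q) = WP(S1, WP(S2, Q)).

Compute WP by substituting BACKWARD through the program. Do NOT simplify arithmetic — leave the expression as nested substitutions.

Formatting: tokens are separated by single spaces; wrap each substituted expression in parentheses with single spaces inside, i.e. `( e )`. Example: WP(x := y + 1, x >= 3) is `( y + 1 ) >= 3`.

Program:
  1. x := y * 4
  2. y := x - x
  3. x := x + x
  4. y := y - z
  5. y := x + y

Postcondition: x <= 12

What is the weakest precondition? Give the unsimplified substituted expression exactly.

post: x <= 12
stmt 5: y := x + y  -- replace 0 occurrence(s) of y with (x + y)
  => x <= 12
stmt 4: y := y - z  -- replace 0 occurrence(s) of y with (y - z)
  => x <= 12
stmt 3: x := x + x  -- replace 1 occurrence(s) of x with (x + x)
  => ( x + x ) <= 12
stmt 2: y := x - x  -- replace 0 occurrence(s) of y with (x - x)
  => ( x + x ) <= 12
stmt 1: x := y * 4  -- replace 2 occurrence(s) of x with (y * 4)
  => ( ( y * 4 ) + ( y * 4 ) ) <= 12

Answer: ( ( y * 4 ) + ( y * 4 ) ) <= 12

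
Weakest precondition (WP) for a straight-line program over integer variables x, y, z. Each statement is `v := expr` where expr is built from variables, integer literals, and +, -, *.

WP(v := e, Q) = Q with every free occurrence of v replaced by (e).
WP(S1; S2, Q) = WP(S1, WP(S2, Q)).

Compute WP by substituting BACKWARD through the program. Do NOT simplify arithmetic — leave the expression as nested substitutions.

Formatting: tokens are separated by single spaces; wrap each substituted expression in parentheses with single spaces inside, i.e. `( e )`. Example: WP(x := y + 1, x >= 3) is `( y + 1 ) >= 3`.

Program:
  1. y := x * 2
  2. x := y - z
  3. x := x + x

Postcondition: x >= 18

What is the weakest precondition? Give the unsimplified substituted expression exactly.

post: x >= 18
stmt 3: x := x + x  -- replace 1 occurrence(s) of x with (x + x)
  => ( x + x ) >= 18
stmt 2: x := y - z  -- replace 2 occurrence(s) of x with (y - z)
  => ( ( y - z ) + ( y - z ) ) >= 18
stmt 1: y := x * 2  -- replace 2 occurrence(s) of y with (x * 2)
  => ( ( ( x * 2 ) - z ) + ( ( x * 2 ) - z ) ) >= 18

Answer: ( ( ( x * 2 ) - z ) + ( ( x * 2 ) - z ) ) >= 18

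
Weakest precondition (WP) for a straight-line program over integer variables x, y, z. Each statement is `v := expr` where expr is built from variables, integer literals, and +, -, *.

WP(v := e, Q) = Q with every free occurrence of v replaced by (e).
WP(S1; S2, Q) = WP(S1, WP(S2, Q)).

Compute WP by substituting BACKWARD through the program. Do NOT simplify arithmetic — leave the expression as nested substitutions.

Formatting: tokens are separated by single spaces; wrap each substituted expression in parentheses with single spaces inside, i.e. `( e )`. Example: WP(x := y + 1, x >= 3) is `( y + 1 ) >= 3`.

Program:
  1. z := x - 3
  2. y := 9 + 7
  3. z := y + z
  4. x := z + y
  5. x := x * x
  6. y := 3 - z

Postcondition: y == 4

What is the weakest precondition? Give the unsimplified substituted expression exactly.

Answer: ( 3 - ( ( 9 + 7 ) + ( x - 3 ) ) ) == 4

Derivation:
post: y == 4
stmt 6: y := 3 - z  -- replace 1 occurrence(s) of y with (3 - z)
  => ( 3 - z ) == 4
stmt 5: x := x * x  -- replace 0 occurrence(s) of x with (x * x)
  => ( 3 - z ) == 4
stmt 4: x := z + y  -- replace 0 occurrence(s) of x with (z + y)
  => ( 3 - z ) == 4
stmt 3: z := y + z  -- replace 1 occurrence(s) of z with (y + z)
  => ( 3 - ( y + z ) ) == 4
stmt 2: y := 9 + 7  -- replace 1 occurrence(s) of y with (9 + 7)
  => ( 3 - ( ( 9 + 7 ) + z ) ) == 4
stmt 1: z := x - 3  -- replace 1 occurrence(s) of z with (x - 3)
  => ( 3 - ( ( 9 + 7 ) + ( x - 3 ) ) ) == 4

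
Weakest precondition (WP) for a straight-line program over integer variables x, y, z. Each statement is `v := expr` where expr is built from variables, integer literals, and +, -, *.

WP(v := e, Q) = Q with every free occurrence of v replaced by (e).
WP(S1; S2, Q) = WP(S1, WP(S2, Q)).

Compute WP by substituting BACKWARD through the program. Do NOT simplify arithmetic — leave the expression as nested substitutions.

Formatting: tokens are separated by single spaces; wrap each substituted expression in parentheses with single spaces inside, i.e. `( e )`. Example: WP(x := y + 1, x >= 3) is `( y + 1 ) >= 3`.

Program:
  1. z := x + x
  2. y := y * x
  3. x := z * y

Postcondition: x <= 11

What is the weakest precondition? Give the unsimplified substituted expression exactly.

Answer: ( ( x + x ) * ( y * x ) ) <= 11

Derivation:
post: x <= 11
stmt 3: x := z * y  -- replace 1 occurrence(s) of x with (z * y)
  => ( z * y ) <= 11
stmt 2: y := y * x  -- replace 1 occurrence(s) of y with (y * x)
  => ( z * ( y * x ) ) <= 11
stmt 1: z := x + x  -- replace 1 occurrence(s) of z with (x + x)
  => ( ( x + x ) * ( y * x ) ) <= 11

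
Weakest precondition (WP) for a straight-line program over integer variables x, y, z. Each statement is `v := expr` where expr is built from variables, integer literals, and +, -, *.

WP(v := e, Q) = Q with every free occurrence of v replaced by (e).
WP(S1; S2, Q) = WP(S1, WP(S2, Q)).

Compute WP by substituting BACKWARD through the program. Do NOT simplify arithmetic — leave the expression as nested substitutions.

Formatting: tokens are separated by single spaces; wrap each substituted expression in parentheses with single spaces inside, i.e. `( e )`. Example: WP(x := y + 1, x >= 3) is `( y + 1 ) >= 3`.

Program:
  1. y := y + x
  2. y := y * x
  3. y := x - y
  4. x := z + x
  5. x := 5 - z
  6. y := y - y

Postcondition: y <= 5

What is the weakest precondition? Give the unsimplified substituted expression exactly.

post: y <= 5
stmt 6: y := y - y  -- replace 1 occurrence(s) of y with (y - y)
  => ( y - y ) <= 5
stmt 5: x := 5 - z  -- replace 0 occurrence(s) of x with (5 - z)
  => ( y - y ) <= 5
stmt 4: x := z + x  -- replace 0 occurrence(s) of x with (z + x)
  => ( y - y ) <= 5
stmt 3: y := x - y  -- replace 2 occurrence(s) of y with (x - y)
  => ( ( x - y ) - ( x - y ) ) <= 5
stmt 2: y := y * x  -- replace 2 occurrence(s) of y with (y * x)
  => ( ( x - ( y * x ) ) - ( x - ( y * x ) ) ) <= 5
stmt 1: y := y + x  -- replace 2 occurrence(s) of y with (y + x)
  => ( ( x - ( ( y + x ) * x ) ) - ( x - ( ( y + x ) * x ) ) ) <= 5

Answer: ( ( x - ( ( y + x ) * x ) ) - ( x - ( ( y + x ) * x ) ) ) <= 5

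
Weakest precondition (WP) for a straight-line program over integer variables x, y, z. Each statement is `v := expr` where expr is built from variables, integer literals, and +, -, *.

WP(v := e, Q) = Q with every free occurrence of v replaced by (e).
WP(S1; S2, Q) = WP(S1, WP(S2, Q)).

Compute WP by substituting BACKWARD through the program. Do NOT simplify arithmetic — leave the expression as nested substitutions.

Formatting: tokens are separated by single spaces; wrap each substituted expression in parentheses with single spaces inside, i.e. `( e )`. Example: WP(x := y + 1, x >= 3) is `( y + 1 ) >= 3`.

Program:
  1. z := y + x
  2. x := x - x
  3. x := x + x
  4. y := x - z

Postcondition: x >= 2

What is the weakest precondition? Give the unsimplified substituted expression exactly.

Answer: ( ( x - x ) + ( x - x ) ) >= 2

Derivation:
post: x >= 2
stmt 4: y := x - z  -- replace 0 occurrence(s) of y with (x - z)
  => x >= 2
stmt 3: x := x + x  -- replace 1 occurrence(s) of x with (x + x)
  => ( x + x ) >= 2
stmt 2: x := x - x  -- replace 2 occurrence(s) of x with (x - x)
  => ( ( x - x ) + ( x - x ) ) >= 2
stmt 1: z := y + x  -- replace 0 occurrence(s) of z with (y + x)
  => ( ( x - x ) + ( x - x ) ) >= 2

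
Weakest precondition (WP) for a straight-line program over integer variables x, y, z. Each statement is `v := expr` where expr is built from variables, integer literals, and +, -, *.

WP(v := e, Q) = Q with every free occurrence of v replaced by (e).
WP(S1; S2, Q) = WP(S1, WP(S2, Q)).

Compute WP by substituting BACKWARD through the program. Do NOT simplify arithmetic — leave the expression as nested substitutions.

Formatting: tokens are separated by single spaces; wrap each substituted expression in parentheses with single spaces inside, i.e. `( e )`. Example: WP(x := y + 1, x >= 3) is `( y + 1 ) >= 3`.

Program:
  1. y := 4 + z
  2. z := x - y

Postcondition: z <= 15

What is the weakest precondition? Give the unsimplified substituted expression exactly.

post: z <= 15
stmt 2: z := x - y  -- replace 1 occurrence(s) of z with (x - y)
  => ( x - y ) <= 15
stmt 1: y := 4 + z  -- replace 1 occurrence(s) of y with (4 + z)
  => ( x - ( 4 + z ) ) <= 15

Answer: ( x - ( 4 + z ) ) <= 15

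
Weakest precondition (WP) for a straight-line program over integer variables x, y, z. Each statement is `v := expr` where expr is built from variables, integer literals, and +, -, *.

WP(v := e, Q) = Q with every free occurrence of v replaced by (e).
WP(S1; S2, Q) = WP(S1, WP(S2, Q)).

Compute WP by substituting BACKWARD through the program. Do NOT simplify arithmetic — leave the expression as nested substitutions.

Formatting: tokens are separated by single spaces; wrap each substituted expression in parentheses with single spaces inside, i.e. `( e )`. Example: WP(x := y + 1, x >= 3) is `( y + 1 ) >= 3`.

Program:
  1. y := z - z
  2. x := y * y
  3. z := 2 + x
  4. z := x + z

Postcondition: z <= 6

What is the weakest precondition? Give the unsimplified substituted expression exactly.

post: z <= 6
stmt 4: z := x + z  -- replace 1 occurrence(s) of z with (x + z)
  => ( x + z ) <= 6
stmt 3: z := 2 + x  -- replace 1 occurrence(s) of z with (2 + x)
  => ( x + ( 2 + x ) ) <= 6
stmt 2: x := y * y  -- replace 2 occurrence(s) of x with (y * y)
  => ( ( y * y ) + ( 2 + ( y * y ) ) ) <= 6
stmt 1: y := z - z  -- replace 4 occurrence(s) of y with (z - z)
  => ( ( ( z - z ) * ( z - z ) ) + ( 2 + ( ( z - z ) * ( z - z ) ) ) ) <= 6

Answer: ( ( ( z - z ) * ( z - z ) ) + ( 2 + ( ( z - z ) * ( z - z ) ) ) ) <= 6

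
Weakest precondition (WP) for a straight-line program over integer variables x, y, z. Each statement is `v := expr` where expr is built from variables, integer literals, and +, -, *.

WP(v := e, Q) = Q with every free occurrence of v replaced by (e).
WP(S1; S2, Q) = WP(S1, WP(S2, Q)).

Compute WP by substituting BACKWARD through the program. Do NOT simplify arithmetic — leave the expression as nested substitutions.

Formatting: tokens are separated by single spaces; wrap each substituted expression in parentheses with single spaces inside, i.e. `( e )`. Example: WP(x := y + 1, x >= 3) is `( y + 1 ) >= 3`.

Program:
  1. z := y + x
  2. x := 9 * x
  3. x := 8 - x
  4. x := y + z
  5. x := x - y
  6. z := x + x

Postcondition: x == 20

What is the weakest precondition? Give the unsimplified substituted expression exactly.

post: x == 20
stmt 6: z := x + x  -- replace 0 occurrence(s) of z with (x + x)
  => x == 20
stmt 5: x := x - y  -- replace 1 occurrence(s) of x with (x - y)
  => ( x - y ) == 20
stmt 4: x := y + z  -- replace 1 occurrence(s) of x with (y + z)
  => ( ( y + z ) - y ) == 20
stmt 3: x := 8 - x  -- replace 0 occurrence(s) of x with (8 - x)
  => ( ( y + z ) - y ) == 20
stmt 2: x := 9 * x  -- replace 0 occurrence(s) of x with (9 * x)
  => ( ( y + z ) - y ) == 20
stmt 1: z := y + x  -- replace 1 occurrence(s) of z with (y + x)
  => ( ( y + ( y + x ) ) - y ) == 20

Answer: ( ( y + ( y + x ) ) - y ) == 20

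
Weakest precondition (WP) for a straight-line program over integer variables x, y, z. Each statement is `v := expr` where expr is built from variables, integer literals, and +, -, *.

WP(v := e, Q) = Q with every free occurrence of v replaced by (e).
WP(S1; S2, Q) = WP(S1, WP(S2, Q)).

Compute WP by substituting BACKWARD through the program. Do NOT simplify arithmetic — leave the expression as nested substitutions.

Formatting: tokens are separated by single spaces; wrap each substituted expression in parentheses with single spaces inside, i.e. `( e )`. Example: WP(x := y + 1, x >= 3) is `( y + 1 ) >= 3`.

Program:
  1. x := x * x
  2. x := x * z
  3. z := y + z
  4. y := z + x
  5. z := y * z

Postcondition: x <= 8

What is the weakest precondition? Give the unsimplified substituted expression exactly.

Answer: ( ( x * x ) * z ) <= 8

Derivation:
post: x <= 8
stmt 5: z := y * z  -- replace 0 occurrence(s) of z with (y * z)
  => x <= 8
stmt 4: y := z + x  -- replace 0 occurrence(s) of y with (z + x)
  => x <= 8
stmt 3: z := y + z  -- replace 0 occurrence(s) of z with (y + z)
  => x <= 8
stmt 2: x := x * z  -- replace 1 occurrence(s) of x with (x * z)
  => ( x * z ) <= 8
stmt 1: x := x * x  -- replace 1 occurrence(s) of x with (x * x)
  => ( ( x * x ) * z ) <= 8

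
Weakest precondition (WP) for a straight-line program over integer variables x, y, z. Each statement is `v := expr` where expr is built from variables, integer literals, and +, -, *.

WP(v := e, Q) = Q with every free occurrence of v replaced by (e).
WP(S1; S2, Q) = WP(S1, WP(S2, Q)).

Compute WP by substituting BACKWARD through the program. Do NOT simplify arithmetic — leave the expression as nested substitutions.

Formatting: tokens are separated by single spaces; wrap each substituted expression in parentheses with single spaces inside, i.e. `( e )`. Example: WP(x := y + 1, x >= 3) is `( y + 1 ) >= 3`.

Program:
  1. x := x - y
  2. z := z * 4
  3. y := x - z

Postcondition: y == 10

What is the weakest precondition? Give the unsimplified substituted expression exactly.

post: y == 10
stmt 3: y := x - z  -- replace 1 occurrence(s) of y with (x - z)
  => ( x - z ) == 10
stmt 2: z := z * 4  -- replace 1 occurrence(s) of z with (z * 4)
  => ( x - ( z * 4 ) ) == 10
stmt 1: x := x - y  -- replace 1 occurrence(s) of x with (x - y)
  => ( ( x - y ) - ( z * 4 ) ) == 10

Answer: ( ( x - y ) - ( z * 4 ) ) == 10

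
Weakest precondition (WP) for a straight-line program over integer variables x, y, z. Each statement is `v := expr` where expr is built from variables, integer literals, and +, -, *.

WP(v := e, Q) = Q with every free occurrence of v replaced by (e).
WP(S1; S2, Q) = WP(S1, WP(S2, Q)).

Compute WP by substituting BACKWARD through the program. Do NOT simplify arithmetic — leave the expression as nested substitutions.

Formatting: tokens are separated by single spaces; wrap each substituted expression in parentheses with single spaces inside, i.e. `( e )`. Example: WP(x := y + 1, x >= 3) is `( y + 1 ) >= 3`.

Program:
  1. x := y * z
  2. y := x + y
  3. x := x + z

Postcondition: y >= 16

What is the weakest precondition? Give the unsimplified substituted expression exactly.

Answer: ( ( y * z ) + y ) >= 16

Derivation:
post: y >= 16
stmt 3: x := x + z  -- replace 0 occurrence(s) of x with (x + z)
  => y >= 16
stmt 2: y := x + y  -- replace 1 occurrence(s) of y with (x + y)
  => ( x + y ) >= 16
stmt 1: x := y * z  -- replace 1 occurrence(s) of x with (y * z)
  => ( ( y * z ) + y ) >= 16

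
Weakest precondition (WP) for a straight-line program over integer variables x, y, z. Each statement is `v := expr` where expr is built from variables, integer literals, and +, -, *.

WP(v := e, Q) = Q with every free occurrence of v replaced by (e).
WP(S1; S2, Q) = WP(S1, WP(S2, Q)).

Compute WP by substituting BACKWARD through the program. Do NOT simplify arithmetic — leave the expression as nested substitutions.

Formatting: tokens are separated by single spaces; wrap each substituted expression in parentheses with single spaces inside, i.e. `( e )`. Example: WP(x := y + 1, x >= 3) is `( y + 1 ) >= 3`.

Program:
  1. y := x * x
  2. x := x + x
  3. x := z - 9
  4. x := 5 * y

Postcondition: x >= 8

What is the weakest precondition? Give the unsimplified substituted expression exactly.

Answer: ( 5 * ( x * x ) ) >= 8

Derivation:
post: x >= 8
stmt 4: x := 5 * y  -- replace 1 occurrence(s) of x with (5 * y)
  => ( 5 * y ) >= 8
stmt 3: x := z - 9  -- replace 0 occurrence(s) of x with (z - 9)
  => ( 5 * y ) >= 8
stmt 2: x := x + x  -- replace 0 occurrence(s) of x with (x + x)
  => ( 5 * y ) >= 8
stmt 1: y := x * x  -- replace 1 occurrence(s) of y with (x * x)
  => ( 5 * ( x * x ) ) >= 8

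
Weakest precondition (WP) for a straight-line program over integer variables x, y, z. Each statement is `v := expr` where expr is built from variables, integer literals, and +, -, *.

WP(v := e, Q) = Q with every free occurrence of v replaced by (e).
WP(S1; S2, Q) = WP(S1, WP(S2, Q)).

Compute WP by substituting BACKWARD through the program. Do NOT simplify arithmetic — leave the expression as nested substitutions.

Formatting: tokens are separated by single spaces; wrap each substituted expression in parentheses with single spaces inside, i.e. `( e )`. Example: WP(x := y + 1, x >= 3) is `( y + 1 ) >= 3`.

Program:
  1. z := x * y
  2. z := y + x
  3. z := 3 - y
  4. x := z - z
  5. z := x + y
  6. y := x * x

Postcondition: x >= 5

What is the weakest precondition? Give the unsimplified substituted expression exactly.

Answer: ( ( 3 - y ) - ( 3 - y ) ) >= 5

Derivation:
post: x >= 5
stmt 6: y := x * x  -- replace 0 occurrence(s) of y with (x * x)
  => x >= 5
stmt 5: z := x + y  -- replace 0 occurrence(s) of z with (x + y)
  => x >= 5
stmt 4: x := z - z  -- replace 1 occurrence(s) of x with (z - z)
  => ( z - z ) >= 5
stmt 3: z := 3 - y  -- replace 2 occurrence(s) of z with (3 - y)
  => ( ( 3 - y ) - ( 3 - y ) ) >= 5
stmt 2: z := y + x  -- replace 0 occurrence(s) of z with (y + x)
  => ( ( 3 - y ) - ( 3 - y ) ) >= 5
stmt 1: z := x * y  -- replace 0 occurrence(s) of z with (x * y)
  => ( ( 3 - y ) - ( 3 - y ) ) >= 5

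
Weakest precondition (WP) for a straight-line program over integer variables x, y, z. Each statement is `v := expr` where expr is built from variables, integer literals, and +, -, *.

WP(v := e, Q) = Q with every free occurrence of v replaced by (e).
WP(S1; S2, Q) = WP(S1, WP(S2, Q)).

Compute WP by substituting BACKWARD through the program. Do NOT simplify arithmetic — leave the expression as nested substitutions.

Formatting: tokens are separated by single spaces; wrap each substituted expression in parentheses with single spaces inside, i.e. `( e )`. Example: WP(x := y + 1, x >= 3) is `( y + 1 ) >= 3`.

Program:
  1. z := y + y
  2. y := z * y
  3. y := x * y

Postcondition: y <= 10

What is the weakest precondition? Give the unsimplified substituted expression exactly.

Answer: ( x * ( ( y + y ) * y ) ) <= 10

Derivation:
post: y <= 10
stmt 3: y := x * y  -- replace 1 occurrence(s) of y with (x * y)
  => ( x * y ) <= 10
stmt 2: y := z * y  -- replace 1 occurrence(s) of y with (z * y)
  => ( x * ( z * y ) ) <= 10
stmt 1: z := y + y  -- replace 1 occurrence(s) of z with (y + y)
  => ( x * ( ( y + y ) * y ) ) <= 10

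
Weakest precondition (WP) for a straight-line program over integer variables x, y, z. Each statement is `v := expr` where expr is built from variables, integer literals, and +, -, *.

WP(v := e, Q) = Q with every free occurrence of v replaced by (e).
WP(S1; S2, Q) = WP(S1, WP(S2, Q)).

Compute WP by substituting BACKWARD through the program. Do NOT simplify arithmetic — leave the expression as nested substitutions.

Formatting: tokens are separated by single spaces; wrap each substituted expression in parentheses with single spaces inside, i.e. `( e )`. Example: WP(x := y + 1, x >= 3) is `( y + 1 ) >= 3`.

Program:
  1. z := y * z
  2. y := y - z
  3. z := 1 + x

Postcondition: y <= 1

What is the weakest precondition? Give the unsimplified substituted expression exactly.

post: y <= 1
stmt 3: z := 1 + x  -- replace 0 occurrence(s) of z with (1 + x)
  => y <= 1
stmt 2: y := y - z  -- replace 1 occurrence(s) of y with (y - z)
  => ( y - z ) <= 1
stmt 1: z := y * z  -- replace 1 occurrence(s) of z with (y * z)
  => ( y - ( y * z ) ) <= 1

Answer: ( y - ( y * z ) ) <= 1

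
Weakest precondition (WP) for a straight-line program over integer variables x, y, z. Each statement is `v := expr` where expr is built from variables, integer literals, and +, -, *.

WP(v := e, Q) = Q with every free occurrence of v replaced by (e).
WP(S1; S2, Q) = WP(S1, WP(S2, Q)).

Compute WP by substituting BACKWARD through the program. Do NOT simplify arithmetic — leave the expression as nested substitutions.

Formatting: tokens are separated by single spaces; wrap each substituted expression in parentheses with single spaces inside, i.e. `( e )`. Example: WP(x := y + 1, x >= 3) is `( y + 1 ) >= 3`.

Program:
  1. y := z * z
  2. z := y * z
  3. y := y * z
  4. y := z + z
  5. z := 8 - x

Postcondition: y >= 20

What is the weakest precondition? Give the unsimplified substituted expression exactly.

post: y >= 20
stmt 5: z := 8 - x  -- replace 0 occurrence(s) of z with (8 - x)
  => y >= 20
stmt 4: y := z + z  -- replace 1 occurrence(s) of y with (z + z)
  => ( z + z ) >= 20
stmt 3: y := y * z  -- replace 0 occurrence(s) of y with (y * z)
  => ( z + z ) >= 20
stmt 2: z := y * z  -- replace 2 occurrence(s) of z with (y * z)
  => ( ( y * z ) + ( y * z ) ) >= 20
stmt 1: y := z * z  -- replace 2 occurrence(s) of y with (z * z)
  => ( ( ( z * z ) * z ) + ( ( z * z ) * z ) ) >= 20

Answer: ( ( ( z * z ) * z ) + ( ( z * z ) * z ) ) >= 20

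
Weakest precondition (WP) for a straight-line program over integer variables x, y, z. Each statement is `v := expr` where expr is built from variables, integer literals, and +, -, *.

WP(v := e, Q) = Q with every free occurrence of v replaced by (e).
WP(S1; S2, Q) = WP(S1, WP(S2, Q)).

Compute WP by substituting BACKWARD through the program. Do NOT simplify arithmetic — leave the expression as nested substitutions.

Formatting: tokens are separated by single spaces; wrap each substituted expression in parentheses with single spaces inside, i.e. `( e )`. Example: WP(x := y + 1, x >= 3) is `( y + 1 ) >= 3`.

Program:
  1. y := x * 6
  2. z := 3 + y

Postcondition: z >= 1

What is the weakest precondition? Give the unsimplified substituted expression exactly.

Answer: ( 3 + ( x * 6 ) ) >= 1

Derivation:
post: z >= 1
stmt 2: z := 3 + y  -- replace 1 occurrence(s) of z with (3 + y)
  => ( 3 + y ) >= 1
stmt 1: y := x * 6  -- replace 1 occurrence(s) of y with (x * 6)
  => ( 3 + ( x * 6 ) ) >= 1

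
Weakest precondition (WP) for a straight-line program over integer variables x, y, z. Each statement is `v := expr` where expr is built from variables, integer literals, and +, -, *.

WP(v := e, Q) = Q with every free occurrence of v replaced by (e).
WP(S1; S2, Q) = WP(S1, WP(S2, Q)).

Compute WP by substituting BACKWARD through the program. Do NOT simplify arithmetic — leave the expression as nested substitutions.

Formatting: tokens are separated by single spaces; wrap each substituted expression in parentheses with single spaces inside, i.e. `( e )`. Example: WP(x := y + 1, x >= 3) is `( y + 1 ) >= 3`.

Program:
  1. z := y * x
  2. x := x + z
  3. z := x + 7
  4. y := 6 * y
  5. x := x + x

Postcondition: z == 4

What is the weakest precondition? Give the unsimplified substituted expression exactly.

Answer: ( ( x + ( y * x ) ) + 7 ) == 4

Derivation:
post: z == 4
stmt 5: x := x + x  -- replace 0 occurrence(s) of x with (x + x)
  => z == 4
stmt 4: y := 6 * y  -- replace 0 occurrence(s) of y with (6 * y)
  => z == 4
stmt 3: z := x + 7  -- replace 1 occurrence(s) of z with (x + 7)
  => ( x + 7 ) == 4
stmt 2: x := x + z  -- replace 1 occurrence(s) of x with (x + z)
  => ( ( x + z ) + 7 ) == 4
stmt 1: z := y * x  -- replace 1 occurrence(s) of z with (y * x)
  => ( ( x + ( y * x ) ) + 7 ) == 4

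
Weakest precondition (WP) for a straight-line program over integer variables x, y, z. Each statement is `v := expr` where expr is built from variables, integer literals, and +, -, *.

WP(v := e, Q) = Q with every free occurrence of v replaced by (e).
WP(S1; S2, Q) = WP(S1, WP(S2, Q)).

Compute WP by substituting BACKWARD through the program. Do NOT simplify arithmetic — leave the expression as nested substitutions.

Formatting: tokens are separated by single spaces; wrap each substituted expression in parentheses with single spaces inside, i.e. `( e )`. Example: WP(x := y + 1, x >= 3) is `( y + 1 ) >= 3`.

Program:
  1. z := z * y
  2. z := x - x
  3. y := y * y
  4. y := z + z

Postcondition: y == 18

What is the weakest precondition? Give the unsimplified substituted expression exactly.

Answer: ( ( x - x ) + ( x - x ) ) == 18

Derivation:
post: y == 18
stmt 4: y := z + z  -- replace 1 occurrence(s) of y with (z + z)
  => ( z + z ) == 18
stmt 3: y := y * y  -- replace 0 occurrence(s) of y with (y * y)
  => ( z + z ) == 18
stmt 2: z := x - x  -- replace 2 occurrence(s) of z with (x - x)
  => ( ( x - x ) + ( x - x ) ) == 18
stmt 1: z := z * y  -- replace 0 occurrence(s) of z with (z * y)
  => ( ( x - x ) + ( x - x ) ) == 18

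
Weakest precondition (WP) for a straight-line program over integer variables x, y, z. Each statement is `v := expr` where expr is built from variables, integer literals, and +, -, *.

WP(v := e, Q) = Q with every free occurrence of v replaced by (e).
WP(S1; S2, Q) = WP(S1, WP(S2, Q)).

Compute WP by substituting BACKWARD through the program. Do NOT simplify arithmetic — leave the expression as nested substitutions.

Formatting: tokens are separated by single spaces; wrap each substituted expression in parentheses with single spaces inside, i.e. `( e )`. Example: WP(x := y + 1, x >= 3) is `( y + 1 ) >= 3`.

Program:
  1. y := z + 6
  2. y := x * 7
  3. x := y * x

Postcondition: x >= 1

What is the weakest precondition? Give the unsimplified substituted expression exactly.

post: x >= 1
stmt 3: x := y * x  -- replace 1 occurrence(s) of x with (y * x)
  => ( y * x ) >= 1
stmt 2: y := x * 7  -- replace 1 occurrence(s) of y with (x * 7)
  => ( ( x * 7 ) * x ) >= 1
stmt 1: y := z + 6  -- replace 0 occurrence(s) of y with (z + 6)
  => ( ( x * 7 ) * x ) >= 1

Answer: ( ( x * 7 ) * x ) >= 1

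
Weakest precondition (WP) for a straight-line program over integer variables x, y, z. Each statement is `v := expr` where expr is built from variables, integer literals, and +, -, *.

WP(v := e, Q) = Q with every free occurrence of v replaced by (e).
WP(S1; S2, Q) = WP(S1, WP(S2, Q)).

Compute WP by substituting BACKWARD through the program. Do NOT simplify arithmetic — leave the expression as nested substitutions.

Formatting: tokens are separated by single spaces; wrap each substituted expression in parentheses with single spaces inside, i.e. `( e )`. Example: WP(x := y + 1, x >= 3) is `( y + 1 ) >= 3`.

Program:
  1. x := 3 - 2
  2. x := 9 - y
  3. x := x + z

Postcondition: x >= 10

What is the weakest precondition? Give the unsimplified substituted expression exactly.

Answer: ( ( 9 - y ) + z ) >= 10

Derivation:
post: x >= 10
stmt 3: x := x + z  -- replace 1 occurrence(s) of x with (x + z)
  => ( x + z ) >= 10
stmt 2: x := 9 - y  -- replace 1 occurrence(s) of x with (9 - y)
  => ( ( 9 - y ) + z ) >= 10
stmt 1: x := 3 - 2  -- replace 0 occurrence(s) of x with (3 - 2)
  => ( ( 9 - y ) + z ) >= 10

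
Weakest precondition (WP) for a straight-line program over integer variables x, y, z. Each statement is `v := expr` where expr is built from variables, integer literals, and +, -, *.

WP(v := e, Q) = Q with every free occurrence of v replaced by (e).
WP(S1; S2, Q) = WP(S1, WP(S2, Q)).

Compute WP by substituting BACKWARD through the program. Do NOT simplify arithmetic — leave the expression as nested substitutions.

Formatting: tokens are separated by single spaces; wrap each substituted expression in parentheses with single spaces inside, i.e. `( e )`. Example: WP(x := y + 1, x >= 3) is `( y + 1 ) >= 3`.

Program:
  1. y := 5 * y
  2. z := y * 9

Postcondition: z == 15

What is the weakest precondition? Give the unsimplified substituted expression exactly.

post: z == 15
stmt 2: z := y * 9  -- replace 1 occurrence(s) of z with (y * 9)
  => ( y * 9 ) == 15
stmt 1: y := 5 * y  -- replace 1 occurrence(s) of y with (5 * y)
  => ( ( 5 * y ) * 9 ) == 15

Answer: ( ( 5 * y ) * 9 ) == 15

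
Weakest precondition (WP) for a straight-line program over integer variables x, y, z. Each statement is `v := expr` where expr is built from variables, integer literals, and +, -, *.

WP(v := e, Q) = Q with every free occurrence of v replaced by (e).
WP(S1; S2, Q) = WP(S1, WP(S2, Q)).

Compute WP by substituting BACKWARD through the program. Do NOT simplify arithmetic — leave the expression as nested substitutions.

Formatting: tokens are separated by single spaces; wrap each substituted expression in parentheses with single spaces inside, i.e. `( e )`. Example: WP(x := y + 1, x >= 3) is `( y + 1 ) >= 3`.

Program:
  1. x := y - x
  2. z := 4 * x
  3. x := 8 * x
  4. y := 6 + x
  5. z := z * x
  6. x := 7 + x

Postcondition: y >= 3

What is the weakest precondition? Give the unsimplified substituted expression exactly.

post: y >= 3
stmt 6: x := 7 + x  -- replace 0 occurrence(s) of x with (7 + x)
  => y >= 3
stmt 5: z := z * x  -- replace 0 occurrence(s) of z with (z * x)
  => y >= 3
stmt 4: y := 6 + x  -- replace 1 occurrence(s) of y with (6 + x)
  => ( 6 + x ) >= 3
stmt 3: x := 8 * x  -- replace 1 occurrence(s) of x with (8 * x)
  => ( 6 + ( 8 * x ) ) >= 3
stmt 2: z := 4 * x  -- replace 0 occurrence(s) of z with (4 * x)
  => ( 6 + ( 8 * x ) ) >= 3
stmt 1: x := y - x  -- replace 1 occurrence(s) of x with (y - x)
  => ( 6 + ( 8 * ( y - x ) ) ) >= 3

Answer: ( 6 + ( 8 * ( y - x ) ) ) >= 3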